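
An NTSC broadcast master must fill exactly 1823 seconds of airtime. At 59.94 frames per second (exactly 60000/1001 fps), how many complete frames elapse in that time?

Frames = 1823 × 60000/1001 = 109380000/1001 ≈ 109270.7293.
Complete frames: 109270.

109270 frames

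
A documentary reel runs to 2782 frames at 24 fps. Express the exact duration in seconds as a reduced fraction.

1391/12 seconds

Running time = 2782 ÷ (24) = 2782 × 1/24 = 1391/12 s.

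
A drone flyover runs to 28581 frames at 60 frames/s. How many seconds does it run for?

Running time = 28581 / (60) = 476.35 s.

476.35 seconds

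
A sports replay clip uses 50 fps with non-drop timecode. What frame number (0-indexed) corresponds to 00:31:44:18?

95218

Total seconds to the label: (0 × 3600 + 31 × 60 + 44) = 1904.
Frame index = 1904 × 50 + 18 = 95218.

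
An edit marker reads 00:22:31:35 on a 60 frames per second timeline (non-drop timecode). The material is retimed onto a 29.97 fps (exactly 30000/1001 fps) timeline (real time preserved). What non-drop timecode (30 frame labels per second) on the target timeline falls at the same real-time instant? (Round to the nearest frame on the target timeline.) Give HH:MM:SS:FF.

00:22:30:07

Source frame index: (0×3600 + 22×60 + 31) × 60 + 35 = 81095.
Real time: 81095 / (60) = 16219/12 s.
Target frame: (16219/12) × (30000/1001) = 5792500/143 ≈ 40506.993 → 40507.
At 30 labels/s: frame 40507 → 00:22:30:07.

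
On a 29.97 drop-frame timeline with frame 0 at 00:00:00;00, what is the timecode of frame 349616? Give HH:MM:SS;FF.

Each 10-minute DF block holds 10 × 60 × 30 − 9 × 2 = 17982 frames. 349616 ÷ 17982 → 19 full blocks, remainder 7958.
Within the partial block the first minute is 1800 frames and each further minute 1798, so 4 further minute boundaries passed. Total skipped labels = 18 × 19 + 2 × 4 = 350.
Non-drop label index = 349616 + 350 = 349966; at 30 labels/s that is 03:14:25:16, i.e. DF 03:14:25;16.

03:14:25;16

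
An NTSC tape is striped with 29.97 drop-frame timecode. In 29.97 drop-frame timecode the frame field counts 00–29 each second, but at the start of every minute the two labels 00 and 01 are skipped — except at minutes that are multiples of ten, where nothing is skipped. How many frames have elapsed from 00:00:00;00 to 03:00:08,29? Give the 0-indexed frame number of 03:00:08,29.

Complete 10-minute blocks: 18, each 17982 frames → 323676.
Remaining 0 whole minutes in the current block: 0 frames.
Within the current minute: 8 × 30 + 29 = 269. Total = 323676 + 0 + 269 = 323945.

323945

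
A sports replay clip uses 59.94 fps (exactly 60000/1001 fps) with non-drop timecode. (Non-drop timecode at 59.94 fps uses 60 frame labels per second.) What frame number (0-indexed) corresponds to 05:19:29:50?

frame 1150190

Total seconds to the label: (5 × 3600 + 19 × 60 + 29) = 19169.
Frame index = 19169 × 60 + 50 = 1150190.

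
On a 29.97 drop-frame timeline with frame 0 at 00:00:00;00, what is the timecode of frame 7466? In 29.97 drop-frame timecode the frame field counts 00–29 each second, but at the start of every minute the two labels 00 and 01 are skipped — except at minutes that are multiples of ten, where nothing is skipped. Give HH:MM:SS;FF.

Each 10-minute DF block holds 10 × 60 × 30 − 9 × 2 = 17982 frames. 7466 ÷ 17982 → 0 full blocks, remainder 7466.
Within the partial block the first minute is 1800 frames and each further minute 1798, so 4 further minute boundaries passed. Total skipped labels = 18 × 0 + 2 × 4 = 8.
Non-drop label index = 7466 + 8 = 7474; at 30 labels/s that is 00:04:09:04, i.e. DF 00:04:09;04.

00:04:09;04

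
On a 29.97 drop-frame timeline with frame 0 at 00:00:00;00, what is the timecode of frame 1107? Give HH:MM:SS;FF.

00:00:36;27

Ten DF minutes hold 17982 frames, so frame 1107 lies in block 0 (frames 0–17981) with 1107 frames into that block.
The block's first minute is 1800 frames and the rest 1798 each; 1107 frames reaches minute 0, so 0 × 18 + 0 × 2 = 0 labels have been skipped so far.
Adding those back, label number 1107 + 0 = 1107 at 30 labels/s is 36 s + 27 f = 0 h 0 min 36 s frame 27, i.e. 00:00:36;27.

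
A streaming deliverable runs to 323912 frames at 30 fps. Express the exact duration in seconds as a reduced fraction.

Running time = 323912 ÷ (30) = 323912 × 1/30 = 161956/15 s.

161956/15 seconds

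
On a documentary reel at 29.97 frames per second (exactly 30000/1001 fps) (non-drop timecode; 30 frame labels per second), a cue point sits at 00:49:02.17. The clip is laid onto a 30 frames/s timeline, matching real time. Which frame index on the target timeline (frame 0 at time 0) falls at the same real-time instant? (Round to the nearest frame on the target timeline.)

frame 88365

Source frame index: (0×3600 + 49×60 + 2) × 30 + 17 = 88277.
Real time: 88277 / (30000/1001) = 88365277/30000 s.
Target frame: (88365277/30000) × (30) = 88365277/1000 ≈ 88365.277 → 88365.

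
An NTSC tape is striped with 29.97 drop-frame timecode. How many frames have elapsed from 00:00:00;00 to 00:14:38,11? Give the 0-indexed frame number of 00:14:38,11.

Complete 10-minute blocks: 1, each 17982 frames → 17982.
Remaining 4 whole minutes in the current block: 1800 + 3 × 1798 = 7194 frames.
Within the current minute: 38 × 30 + 11 − 2 = 1149 (labels ;00/;01 skipped at this minute). Total = 17982 + 7194 + 1149 = 26325.

26325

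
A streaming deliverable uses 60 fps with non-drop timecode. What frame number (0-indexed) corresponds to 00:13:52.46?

49966

Total seconds to the label: (0 × 3600 + 13 × 60 + 52) = 832.
Frame index = 832 × 60 + 46 = 49966.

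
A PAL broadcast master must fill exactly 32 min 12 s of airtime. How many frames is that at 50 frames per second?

96600 frames

32 min 12 s = 1932 s.
Frames = 1932 × 50 = 96600.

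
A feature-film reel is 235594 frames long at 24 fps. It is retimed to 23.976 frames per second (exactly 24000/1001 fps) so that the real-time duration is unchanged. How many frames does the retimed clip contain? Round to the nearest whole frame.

235359 frames

Frames at target rate = 235594 × (24000/1001) / (24) = 235594000/1001 ≈ 235358.641.
Nearest whole frame: 235359.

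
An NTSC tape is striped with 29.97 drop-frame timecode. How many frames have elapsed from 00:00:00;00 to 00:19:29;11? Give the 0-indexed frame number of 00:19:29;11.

Complete 10-minute blocks: 1, each 17982 frames → 17982.
Remaining 9 whole minutes in the current block: 1800 + 8 × 1798 = 16184 frames.
Within the current minute: 29 × 30 + 11 − 2 = 879 (labels ;00/;01 skipped at this minute). Total = 17982 + 16184 + 879 = 35045.

35045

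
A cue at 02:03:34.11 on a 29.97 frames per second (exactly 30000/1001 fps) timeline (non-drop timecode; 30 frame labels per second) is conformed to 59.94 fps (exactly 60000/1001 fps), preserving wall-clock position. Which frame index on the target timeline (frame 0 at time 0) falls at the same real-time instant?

frame 444862

Source frame index: (2×3600 + 3×60 + 34) × 30 + 11 = 222431.
Real time: 222431 / (30000/1001) = 222653431/30000 s.
Target frame: (222653431/30000) × (60000/1001) = 444862.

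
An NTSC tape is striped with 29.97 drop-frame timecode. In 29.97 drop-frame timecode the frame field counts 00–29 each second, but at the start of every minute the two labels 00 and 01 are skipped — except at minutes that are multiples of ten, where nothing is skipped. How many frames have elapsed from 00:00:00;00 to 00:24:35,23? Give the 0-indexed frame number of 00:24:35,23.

44229

Complete 10-minute blocks: 2, each 17982 frames → 35964.
Remaining 4 whole minutes in the current block: 1800 + 3 × 1798 = 7194 frames.
Within the current minute: 35 × 30 + 23 − 2 = 1071 (labels ;00/;01 skipped at this minute). Total = 35964 + 7194 + 1071 = 44229.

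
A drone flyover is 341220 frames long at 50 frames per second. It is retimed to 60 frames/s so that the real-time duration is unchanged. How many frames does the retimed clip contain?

Target frames = source frames × (target rate / source rate) = 341220 × (60)/(50) = 341220 × 6/5 = 409464.

409464 frames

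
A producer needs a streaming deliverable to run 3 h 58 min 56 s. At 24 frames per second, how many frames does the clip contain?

344064 frames

3 h 58 min 56 s = 14336 s.
Frames = 14336 × 24 = 344064.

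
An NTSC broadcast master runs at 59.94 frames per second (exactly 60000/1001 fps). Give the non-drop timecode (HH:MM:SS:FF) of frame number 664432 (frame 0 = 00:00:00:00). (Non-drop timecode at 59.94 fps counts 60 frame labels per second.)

03:04:33:52

664432 ÷ 60 = 11073 full seconds, remainder 52 frames.
11073 s = 3 h 4 min 33 s.
Timecode: 03:04:33:52.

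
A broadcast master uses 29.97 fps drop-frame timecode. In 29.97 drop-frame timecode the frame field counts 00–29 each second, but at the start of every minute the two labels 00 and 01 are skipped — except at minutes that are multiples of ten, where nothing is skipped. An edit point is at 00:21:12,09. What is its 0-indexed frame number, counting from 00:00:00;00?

38131

Complete 10-minute blocks: 2, each 17982 frames → 35964.
Remaining 1 whole minute in the current block: 1800 + 0 × 1798 = 1800 frames.
Within the current minute: 12 × 30 + 9 − 2 = 367 (labels ;00/;01 skipped at this minute). Total = 35964 + 1800 + 367 = 38131.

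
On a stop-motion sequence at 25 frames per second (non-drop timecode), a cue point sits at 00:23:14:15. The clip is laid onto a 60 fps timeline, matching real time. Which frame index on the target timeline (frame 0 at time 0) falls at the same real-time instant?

Source frame index: (0×3600 + 23×60 + 14) × 25 + 15 = 34865.
Real time: 34865 / (25) = 6973/5 s.
Target frame: (6973/5) × (60) = 83676.

frame 83676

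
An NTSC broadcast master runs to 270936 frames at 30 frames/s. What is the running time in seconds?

9031.2 seconds

Running time = 270936 / (30) = 9031.2 s.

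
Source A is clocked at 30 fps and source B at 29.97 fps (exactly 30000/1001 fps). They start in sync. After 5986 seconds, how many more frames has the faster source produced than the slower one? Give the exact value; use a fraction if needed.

A emits 30 × 5986 = 179580 frames; B emits 30000/1001 × 5986 = 179580000/1001.
Difference = 179580/1001 frames (≈ 179.4006); B is behind A.

179580/1001 frames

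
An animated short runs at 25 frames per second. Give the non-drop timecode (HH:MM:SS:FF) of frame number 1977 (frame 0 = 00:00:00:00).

00:01:19:02

1977 ÷ 25 = 79 full seconds, remainder 2 frames.
79 s = 0 h 1 min 19 s.
Timecode: 00:01:19:02.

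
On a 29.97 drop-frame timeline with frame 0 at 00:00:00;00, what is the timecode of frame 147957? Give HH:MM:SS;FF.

Ten DF minutes hold 17982 frames, so frame 147957 lies in block 8 (frames 143856–161837) with 4101 frames into that block.
The block's first minute is 1800 frames and the rest 1798 each; 4101 frames reaches minute 2, so 8 × 18 + 2 × 2 = 148 labels have been skipped so far.
Adding those back, label number 147957 + 148 = 148105 at 30 labels/s is 4936 s + 25 f = 1 h 22 min 16 s frame 25, i.e. 01:22:16;25.

01:22:16;25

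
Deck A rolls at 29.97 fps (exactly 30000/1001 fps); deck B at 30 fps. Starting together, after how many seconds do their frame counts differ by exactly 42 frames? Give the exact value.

1401.4 seconds

The gap grows by |30 − 30000/1001| = 30/1001 frames per second.
Time for a 42-frame gap: 42 ÷ (30/1001) = 1401.4 s.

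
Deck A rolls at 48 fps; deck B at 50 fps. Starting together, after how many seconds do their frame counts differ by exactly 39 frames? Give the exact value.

19.5 seconds

The gap grows by |50 − 48| = 2 frames per second.
Time for a 39-frame gap: 39 ÷ (2) = 19.5 s.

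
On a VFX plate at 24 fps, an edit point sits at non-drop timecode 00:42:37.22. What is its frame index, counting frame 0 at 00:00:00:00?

Total seconds to the label: (0 × 3600 + 42 × 60 + 37) = 2557.
Frame index = 2557 × 24 + 22 = 61390.

frame 61390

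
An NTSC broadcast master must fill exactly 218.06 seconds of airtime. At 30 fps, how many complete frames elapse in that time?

Frames = 218.06 × 30 = 32709/5 ≈ 6541.8000.
Complete frames: 6541.

6541 frames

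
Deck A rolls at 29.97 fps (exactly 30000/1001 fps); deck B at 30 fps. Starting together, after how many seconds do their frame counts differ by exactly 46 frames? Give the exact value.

The gap grows by |30 − 30000/1001| = 30/1001 frames per second.
Time for a 46-frame gap: 46 ÷ (30/1001) = 23023/15 s.

23023/15 seconds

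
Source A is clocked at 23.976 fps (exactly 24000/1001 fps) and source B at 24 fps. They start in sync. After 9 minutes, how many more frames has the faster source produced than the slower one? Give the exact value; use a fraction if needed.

12960/1001 frames

9 min = 540 s.
A emits 24000/1001 × 540 = 12960000/1001 frames; B emits 24 × 540 = 12960.
Difference = 12960/1001 frames (≈ 12.9471); B is ahead of A.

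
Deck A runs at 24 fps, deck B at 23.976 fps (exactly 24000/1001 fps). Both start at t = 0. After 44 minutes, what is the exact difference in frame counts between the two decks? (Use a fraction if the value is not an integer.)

5760/91 frames

44 min = 2640 s.
A emits 24 × 2640 = 63360 frames; B emits 24000/1001 × 2640 = 5760000/91.
Difference = 5760/91 frames (≈ 63.2967); B is behind A.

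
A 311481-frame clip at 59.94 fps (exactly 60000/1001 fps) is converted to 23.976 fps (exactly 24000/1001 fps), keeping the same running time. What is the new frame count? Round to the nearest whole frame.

Frames at target rate = 311481 × (24000/1001) / (60000/1001) = 622962/5 ≈ 124592.400.
Nearest whole frame: 124592.

124592 frames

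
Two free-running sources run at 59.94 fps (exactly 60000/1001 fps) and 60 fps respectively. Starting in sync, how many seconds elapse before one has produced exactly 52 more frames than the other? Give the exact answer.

The gap grows by |60 − 60000/1001| = 60/1001 frames per second.
Time for a 52-frame gap: 52 ÷ (60/1001) = 13013/15 s.

13013/15 seconds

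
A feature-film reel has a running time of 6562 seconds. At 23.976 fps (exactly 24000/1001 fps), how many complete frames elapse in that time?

157330 frames

Frames = 6562 × 24000/1001 = 157488000/1001 ≈ 157330.6693.
Complete frames: 157330.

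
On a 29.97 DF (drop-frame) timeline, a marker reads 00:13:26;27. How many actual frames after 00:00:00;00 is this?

24183

As if non-drop at 30 labels/s: (0 × 3600 + 13 × 60 + 26) × 30 + 27 = 24207.
Minute boundaries passed: 13; those not divisible by 10: 13 − 1 = 12; dropped labels = 2 × 12 = 24.
Actual frame index = 24207 − 24 = 24183.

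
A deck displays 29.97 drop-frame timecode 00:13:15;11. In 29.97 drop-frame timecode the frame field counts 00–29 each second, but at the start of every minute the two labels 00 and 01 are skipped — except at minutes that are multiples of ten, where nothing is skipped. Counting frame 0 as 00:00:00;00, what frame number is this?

Complete 10-minute blocks: 1, each 17982 frames → 17982.
Remaining 3 whole minutes in the current block: 1800 + 2 × 1798 = 5396 frames.
Within the current minute: 15 × 30 + 11 − 2 = 459 (labels ;00/;01 skipped at this minute). Total = 17982 + 5396 + 459 = 23837.

23837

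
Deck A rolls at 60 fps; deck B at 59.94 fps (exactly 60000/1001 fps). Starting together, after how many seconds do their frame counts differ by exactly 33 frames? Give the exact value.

550.55 seconds

The gap grows by |60000/1001 − 60| = 60/1001 frames per second.
Time for a 33-frame gap: 33 ÷ (60/1001) = 550.55 s.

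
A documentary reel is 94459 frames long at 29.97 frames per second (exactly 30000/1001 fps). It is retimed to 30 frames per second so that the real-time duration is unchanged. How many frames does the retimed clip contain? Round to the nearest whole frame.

94553 frames

Frames at target rate = 94459 × (30) / (30000/1001) = 94553459/1000 ≈ 94553.459.
Nearest whole frame: 94553.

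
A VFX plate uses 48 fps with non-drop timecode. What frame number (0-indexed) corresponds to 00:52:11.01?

Total seconds to the label: (0 × 3600 + 52 × 60 + 11) = 3131.
Frame index = 3131 × 48 + 1 = 150289.

150289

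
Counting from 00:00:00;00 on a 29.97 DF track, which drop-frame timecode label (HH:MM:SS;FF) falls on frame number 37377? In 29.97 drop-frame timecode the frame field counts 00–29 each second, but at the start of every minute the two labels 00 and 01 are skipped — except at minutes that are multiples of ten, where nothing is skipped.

00:20:47;03

Each 10-minute DF block holds 10 × 60 × 30 − 9 × 2 = 17982 frames. 37377 ÷ 17982 → 2 full blocks, remainder 1413.
Within the partial block the first minute is 1800 frames and each further minute 1798, so 0 further minute boundaries passed. Total skipped labels = 18 × 2 + 2 × 0 = 36.
Non-drop label index = 37377 + 36 = 37413; at 30 labels/s that is 00:20:47:03, i.e. DF 00:20:47;03.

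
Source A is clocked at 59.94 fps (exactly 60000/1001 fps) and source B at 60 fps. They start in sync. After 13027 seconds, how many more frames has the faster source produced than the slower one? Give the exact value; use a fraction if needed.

A emits 60000/1001 × 13027 = 111660000/143 frames; B emits 60 × 13027 = 781620.
Difference = 111660/143 frames (≈ 780.8392); B is ahead of A.

111660/143 frames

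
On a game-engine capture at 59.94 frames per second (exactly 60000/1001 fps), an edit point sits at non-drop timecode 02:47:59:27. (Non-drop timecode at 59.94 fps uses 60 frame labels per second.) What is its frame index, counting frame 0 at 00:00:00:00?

Total seconds to the label: (2 × 3600 + 47 × 60 + 59) = 10079.
Frame index = 10079 × 60 + 27 = 604767.

604767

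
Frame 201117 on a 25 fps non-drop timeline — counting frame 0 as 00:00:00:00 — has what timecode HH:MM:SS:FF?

02:14:04:17

201117 ÷ 25 = 8044 full seconds, remainder 17 frames.
8044 s = 2 h 14 min 4 s.
Timecode: 02:14:04:17.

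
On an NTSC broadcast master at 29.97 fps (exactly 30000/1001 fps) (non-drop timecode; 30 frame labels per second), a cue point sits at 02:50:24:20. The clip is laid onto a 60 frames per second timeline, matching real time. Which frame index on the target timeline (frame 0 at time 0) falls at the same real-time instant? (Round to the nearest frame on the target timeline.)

frame 614093

Source frame index: (2×3600 + 50×60 + 24) × 30 + 20 = 306740.
Real time: 306740 / (30000/1001) = 15352337/1500 s.
Target frame: (15352337/1500) × (60) = 15352337/25 ≈ 614093.480 → 614093.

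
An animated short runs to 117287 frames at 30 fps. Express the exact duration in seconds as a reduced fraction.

117287/30 seconds

Running time = 117287 ÷ (30) = 117287 × 1/30 = 117287/30 s.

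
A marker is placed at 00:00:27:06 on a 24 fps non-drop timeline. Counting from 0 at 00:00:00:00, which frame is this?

Total seconds to the label: (0 × 3600 + 0 × 60 + 27) = 27.
Frame index = 27 × 24 + 6 = 654.

654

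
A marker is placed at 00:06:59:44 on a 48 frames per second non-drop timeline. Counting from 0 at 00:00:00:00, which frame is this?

frame 20156

Total seconds to the label: (0 × 3600 + 6 × 60 + 59) = 419.
Frame index = 419 × 48 + 44 = 20156.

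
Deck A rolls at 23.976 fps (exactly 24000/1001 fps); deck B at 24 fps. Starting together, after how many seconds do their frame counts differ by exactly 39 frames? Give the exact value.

The gap grows by |24 − 24000/1001| = 24/1001 frames per second.
Time for a 39-frame gap: 39 ÷ (24/1001) = 1626.625 s.

1626.625 seconds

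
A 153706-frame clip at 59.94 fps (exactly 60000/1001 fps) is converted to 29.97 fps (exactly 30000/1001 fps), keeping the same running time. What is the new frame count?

76853 frames

Target frames = source frames × (target rate / source rate) = 153706 × (30000/1001)/(60000/1001) = 153706 × 1/2 = 76853.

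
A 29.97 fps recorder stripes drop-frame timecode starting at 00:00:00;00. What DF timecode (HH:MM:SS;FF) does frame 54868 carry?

00:30:30;22

Ten DF minutes hold 17982 frames, so frame 54868 lies in block 3 (frames 53946–71927) with 922 frames into that block.
The block's first minute is 1800 frames and the rest 1798 each; 922 frames reaches minute 0, so 3 × 18 + 0 × 2 = 54 labels have been skipped so far.
Adding those back, label number 54868 + 54 = 54922 at 30 labels/s is 1830 s + 22 f = 0 h 30 min 30 s frame 22, i.e. 00:30:30;22.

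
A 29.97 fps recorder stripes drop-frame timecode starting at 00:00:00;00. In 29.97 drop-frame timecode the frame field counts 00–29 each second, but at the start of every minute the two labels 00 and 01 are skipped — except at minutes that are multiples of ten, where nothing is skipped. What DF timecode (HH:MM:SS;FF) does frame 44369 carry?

Each 10-minute DF block holds 10 × 60 × 30 − 9 × 2 = 17982 frames. 44369 ÷ 17982 → 2 full blocks, remainder 8405.
Within the partial block the first minute is 1800 frames and each further minute 1798, so 4 further minute boundaries passed. Total skipped labels = 18 × 2 + 2 × 4 = 44.
Non-drop label index = 44369 + 44 = 44413; at 30 labels/s that is 00:24:40:13, i.e. DF 00:24:40;13.

00:24:40;13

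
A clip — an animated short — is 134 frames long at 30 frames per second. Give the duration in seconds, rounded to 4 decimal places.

Running time = 134 × 1/30 = 67/15 s ≈ 4.4667 s.

4.4667 seconds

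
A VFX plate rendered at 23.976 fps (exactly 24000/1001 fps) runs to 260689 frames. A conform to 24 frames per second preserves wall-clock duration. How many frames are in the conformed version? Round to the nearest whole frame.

Frames at target rate = 260689 × (24) / (24000/1001) = 260949689/1000 ≈ 260949.689.
Nearest whole frame: 260950.

260950 frames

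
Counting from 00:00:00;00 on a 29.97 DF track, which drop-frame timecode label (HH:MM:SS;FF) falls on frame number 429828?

03:59:02;00

Ten DF minutes hold 17982 frames, so frame 429828 lies in block 23 (frames 413586–431567) with 16242 frames into that block.
The block's first minute is 1800 frames and the rest 1798 each; 16242 frames reaches minute 9, so 23 × 18 + 9 × 2 = 432 labels have been skipped so far.
Adding those back, label number 429828 + 432 = 430260 at 30 labels/s is 14342 s + 0 f = 3 h 59 min 2 s frame 0, i.e. 03:59:02;00.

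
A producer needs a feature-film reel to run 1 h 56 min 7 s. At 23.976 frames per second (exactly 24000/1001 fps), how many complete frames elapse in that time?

1 h 56 min 7 s = 6967 s.
Frames = 6967 × 24000/1001 = 167208000/1001 ≈ 167040.9590.
Complete frames: 167040.

167040 frames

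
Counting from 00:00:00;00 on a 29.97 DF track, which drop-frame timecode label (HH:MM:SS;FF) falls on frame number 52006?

Ten DF minutes hold 17982 frames, so frame 52006 lies in block 2 (frames 35964–53945) with 16042 frames into that block.
The block's first minute is 1800 frames and the rest 1798 each; 16042 frames reaches minute 8, so 2 × 18 + 8 × 2 = 52 labels have been skipped so far.
Adding those back, label number 52006 + 52 = 52058 at 30 labels/s is 1735 s + 8 f = 0 h 28 min 55 s frame 8, i.e. 00:28:55;08.

00:28:55;08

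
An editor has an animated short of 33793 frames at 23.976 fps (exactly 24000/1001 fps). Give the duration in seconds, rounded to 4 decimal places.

Running time = 33793 × 1001/24000 = 33826793/24000 s ≈ 1409.4497 s.

1409.4497 seconds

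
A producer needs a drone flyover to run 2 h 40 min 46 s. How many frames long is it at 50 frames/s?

482300 frames

2 h 40 min 46 s = 9646 s.
Frames = 9646 × 50 = 482300.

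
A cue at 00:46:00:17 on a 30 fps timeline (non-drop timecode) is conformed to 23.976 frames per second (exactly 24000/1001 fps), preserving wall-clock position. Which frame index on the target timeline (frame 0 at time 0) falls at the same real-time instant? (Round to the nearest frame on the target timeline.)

Source frame index: (0×3600 + 46×60 + 0) × 30 + 17 = 82817.
Real time: 82817 / (30) = 82817/30 s.
Target frame: (82817/30) × (24000/1001) = 9464800/143 ≈ 66187.413 → 66187.

frame 66187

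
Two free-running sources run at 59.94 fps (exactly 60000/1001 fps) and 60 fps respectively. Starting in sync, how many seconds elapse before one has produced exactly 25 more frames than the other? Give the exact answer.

5005/12 seconds

The gap grows by |60 − 60000/1001| = 60/1001 frames per second.
Time for a 25-frame gap: 25 ÷ (60/1001) = 5005/12 s.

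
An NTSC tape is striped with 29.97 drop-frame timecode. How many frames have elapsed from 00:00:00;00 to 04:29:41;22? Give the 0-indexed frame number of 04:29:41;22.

484966

As if non-drop at 30 labels/s: (4 × 3600 + 29 × 60 + 41) × 30 + 22 = 485452.
Minute boundaries passed: 269; those not divisible by 10: 269 − 26 = 243; dropped labels = 2 × 243 = 486.
Actual frame index = 485452 − 486 = 484966.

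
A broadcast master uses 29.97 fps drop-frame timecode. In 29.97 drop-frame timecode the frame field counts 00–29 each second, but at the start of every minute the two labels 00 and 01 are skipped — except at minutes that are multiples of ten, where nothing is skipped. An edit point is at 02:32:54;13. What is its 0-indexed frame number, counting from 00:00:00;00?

274959

Complete 10-minute blocks: 15, each 17982 frames → 269730.
Remaining 2 whole minutes in the current block: 1800 + 1 × 1798 = 3598 frames.
Within the current minute: 54 × 30 + 13 − 2 = 1631 (labels ;00/;01 skipped at this minute). Total = 269730 + 3598 + 1631 = 274959.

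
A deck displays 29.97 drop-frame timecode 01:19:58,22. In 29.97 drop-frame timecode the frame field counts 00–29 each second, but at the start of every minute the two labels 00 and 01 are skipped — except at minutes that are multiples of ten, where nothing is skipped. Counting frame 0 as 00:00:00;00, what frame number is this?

As if non-drop at 30 labels/s: (1 × 3600 + 19 × 60 + 58) × 30 + 22 = 143962.
Minute boundaries passed: 79; those not divisible by 10: 79 − 7 = 72; dropped labels = 2 × 72 = 144.
Actual frame index = 143962 − 144 = 143818.

143818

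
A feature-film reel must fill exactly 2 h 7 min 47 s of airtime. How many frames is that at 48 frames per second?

368016 frames

2 h 7 min 47 s = 7667 s.
Frames = 7667 × 48 = 368016.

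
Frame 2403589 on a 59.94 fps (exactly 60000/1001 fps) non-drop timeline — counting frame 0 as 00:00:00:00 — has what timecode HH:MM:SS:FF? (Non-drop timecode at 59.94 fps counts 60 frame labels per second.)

2403589 ÷ 60 = 40059 full seconds, remainder 49 frames.
40059 s = 11 h 7 min 39 s.
Timecode: 11:07:39:49.

11:07:39:49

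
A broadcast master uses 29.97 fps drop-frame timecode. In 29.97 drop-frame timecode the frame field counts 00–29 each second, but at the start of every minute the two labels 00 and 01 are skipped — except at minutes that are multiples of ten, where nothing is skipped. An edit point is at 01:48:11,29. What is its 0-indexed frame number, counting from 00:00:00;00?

194563

As if non-drop at 30 labels/s: (1 × 3600 + 48 × 60 + 11) × 30 + 29 = 194759.
Minute boundaries passed: 108; those not divisible by 10: 108 − 10 = 98; dropped labels = 2 × 98 = 196.
Actual frame index = 194759 − 196 = 194563.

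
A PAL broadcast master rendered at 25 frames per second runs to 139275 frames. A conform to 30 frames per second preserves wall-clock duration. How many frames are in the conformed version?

167130 frames

Target frames = source frames × (target rate / source rate) = 139275 × (30)/(25) = 139275 × 6/5 = 167130.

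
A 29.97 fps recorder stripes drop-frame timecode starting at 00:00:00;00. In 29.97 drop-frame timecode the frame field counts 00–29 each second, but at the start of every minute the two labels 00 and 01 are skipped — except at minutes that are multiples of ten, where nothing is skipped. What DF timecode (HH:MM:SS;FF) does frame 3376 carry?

00:01:52;18

Each 10-minute DF block holds 10 × 60 × 30 − 9 × 2 = 17982 frames. 3376 ÷ 17982 → 0 full blocks, remainder 3376.
Within the partial block the first minute is 1800 frames and each further minute 1798, so 1 further minute boundary passed. Total skipped labels = 18 × 0 + 2 × 1 = 2.
Non-drop label index = 3376 + 2 = 3378; at 30 labels/s that is 00:01:52:18, i.e. DF 00:01:52;18.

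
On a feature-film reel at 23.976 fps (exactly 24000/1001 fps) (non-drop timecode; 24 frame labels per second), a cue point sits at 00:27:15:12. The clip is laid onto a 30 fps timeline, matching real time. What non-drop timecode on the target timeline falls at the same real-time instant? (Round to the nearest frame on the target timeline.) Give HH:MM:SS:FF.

Source frame index: (0×3600 + 27×60 + 15) × 24 + 12 = 39252.
Real time: 39252 / (24000/1001) = 3274271/2000 s.
Target frame: (3274271/2000) × (30) = 9822813/200 ≈ 49114.065 → 49114.
At 30 labels/s: frame 49114 → 00:27:17:04.

00:27:17:04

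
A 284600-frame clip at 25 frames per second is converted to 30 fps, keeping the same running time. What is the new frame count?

341520 frames

Target frames = source frames × (target rate / source rate) = 284600 × (30)/(25) = 284600 × 6/5 = 341520.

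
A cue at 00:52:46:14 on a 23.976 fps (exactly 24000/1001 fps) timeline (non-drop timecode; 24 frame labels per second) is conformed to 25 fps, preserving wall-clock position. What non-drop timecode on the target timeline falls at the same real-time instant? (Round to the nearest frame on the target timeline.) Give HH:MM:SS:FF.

Source frame index: (0×3600 + 52×60 + 46) × 24 + 14 = 75998.
Real time: 75998 / (24000/1001) = 38036999/12000 s.
Target frame: (38036999/12000) × (25) = 38036999/480 ≈ 79243.748 → 79244.
At 25 labels/s: frame 79244 → 00:52:49:19.

00:52:49:19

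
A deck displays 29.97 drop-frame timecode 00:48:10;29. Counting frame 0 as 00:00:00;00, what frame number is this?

Complete 10-minute blocks: 4, each 17982 frames → 71928.
Remaining 8 whole minutes in the current block: 1800 + 7 × 1798 = 14386 frames.
Within the current minute: 10 × 30 + 29 − 2 = 327 (labels ;00/;01 skipped at this minute). Total = 71928 + 14386 + 327 = 86641.

86641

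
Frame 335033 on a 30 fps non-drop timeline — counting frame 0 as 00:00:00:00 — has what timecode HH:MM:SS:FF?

03:06:07:23

335033 ÷ 30 = 11167 full seconds, remainder 23 frames.
11167 s = 3 h 6 min 7 s.
Timecode: 03:06:07:23.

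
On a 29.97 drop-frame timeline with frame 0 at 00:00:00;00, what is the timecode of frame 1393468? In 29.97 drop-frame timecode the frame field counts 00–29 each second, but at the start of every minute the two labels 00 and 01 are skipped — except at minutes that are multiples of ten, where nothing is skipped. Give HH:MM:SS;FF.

Each 10-minute DF block holds 10 × 60 × 30 − 9 × 2 = 17982 frames. 1393468 ÷ 17982 → 77 full blocks, remainder 8854.
Within the partial block the first minute is 1800 frames and each further minute 1798, so 4 further minute boundaries passed. Total skipped labels = 18 × 77 + 2 × 4 = 1394.
Non-drop label index = 1393468 + 1394 = 1394862; at 30 labels/s that is 12:54:55:12, i.e. DF 12:54:55;12.

12:54:55;12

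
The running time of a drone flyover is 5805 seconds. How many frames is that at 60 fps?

348300 frames

Frames = 5805 × 60 = 348300.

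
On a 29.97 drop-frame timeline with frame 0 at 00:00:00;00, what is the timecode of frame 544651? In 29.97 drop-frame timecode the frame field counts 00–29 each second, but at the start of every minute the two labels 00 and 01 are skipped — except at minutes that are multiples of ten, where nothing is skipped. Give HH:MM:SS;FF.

Each 10-minute DF block holds 10 × 60 × 30 − 9 × 2 = 17982 frames. 544651 ÷ 17982 → 30 full blocks, remainder 5191.
Within the partial block the first minute is 1800 frames and each further minute 1798, so 2 further minute boundaries passed. Total skipped labels = 18 × 30 + 2 × 2 = 544.
Non-drop label index = 544651 + 544 = 545195; at 30 labels/s that is 05:02:53:05, i.e. DF 05:02:53;05.

05:02:53;05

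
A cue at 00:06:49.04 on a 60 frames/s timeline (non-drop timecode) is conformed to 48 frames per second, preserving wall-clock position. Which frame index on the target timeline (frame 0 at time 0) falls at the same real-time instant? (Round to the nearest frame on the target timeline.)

Source frame index: (0×3600 + 6×60 + 49) × 60 + 4 = 24544.
Real time: 24544 / (60) = 6136/15 s.
Target frame: (6136/15) × (48) = 98176/5 ≈ 19635.200 → 19635.

frame 19635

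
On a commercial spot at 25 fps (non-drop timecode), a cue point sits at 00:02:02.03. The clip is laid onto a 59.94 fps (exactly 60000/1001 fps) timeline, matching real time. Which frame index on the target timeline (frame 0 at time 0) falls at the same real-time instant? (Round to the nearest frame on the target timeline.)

frame 7320

Source frame index: (0×3600 + 2×60 + 2) × 25 + 3 = 3053.
Real time: 3053 / (25) = 3053/25 s.
Target frame: (3053/25) × (60000/1001) = 7327200/1001 ≈ 7319.880 → 7320.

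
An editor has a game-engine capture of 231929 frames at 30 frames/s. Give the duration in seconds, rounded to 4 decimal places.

Running time = 231929 × 1/30 = 231929/30 s ≈ 7730.9667 s.

7730.9667 seconds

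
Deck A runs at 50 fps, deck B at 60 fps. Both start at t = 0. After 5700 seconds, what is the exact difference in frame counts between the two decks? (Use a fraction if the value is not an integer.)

A emits 50 × 5700 = 285000 frames; B emits 60 × 5700 = 342000.
Difference = 57000 frames; B is ahead of A.

57000 frames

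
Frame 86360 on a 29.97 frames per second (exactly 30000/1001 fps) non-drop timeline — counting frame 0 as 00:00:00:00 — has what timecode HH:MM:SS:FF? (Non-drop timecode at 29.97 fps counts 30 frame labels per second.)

00:47:58:20

86360 ÷ 30 = 2878 full seconds, remainder 20 frames.
2878 s = 0 h 47 min 58 s.
Timecode: 00:47:58:20.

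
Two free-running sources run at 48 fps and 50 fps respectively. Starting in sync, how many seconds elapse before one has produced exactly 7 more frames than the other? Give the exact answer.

3.5 seconds

The gap grows by |50 − 48| = 2 frames per second.
Time for a 7-frame gap: 7 ÷ (2) = 3.5 s.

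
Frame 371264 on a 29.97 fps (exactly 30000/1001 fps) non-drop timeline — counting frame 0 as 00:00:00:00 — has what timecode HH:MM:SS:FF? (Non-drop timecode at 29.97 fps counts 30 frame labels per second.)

03:26:15:14

371264 ÷ 30 = 12375 full seconds, remainder 14 frames.
12375 s = 3 h 26 min 15 s.
Timecode: 03:26:15:14.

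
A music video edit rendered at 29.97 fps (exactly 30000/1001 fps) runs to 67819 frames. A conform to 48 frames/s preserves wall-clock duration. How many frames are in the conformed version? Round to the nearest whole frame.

Frames at target rate = 67819 × (48) / (30000/1001) = 67886819/625 ≈ 108618.910.
Nearest whole frame: 108619.

108619 frames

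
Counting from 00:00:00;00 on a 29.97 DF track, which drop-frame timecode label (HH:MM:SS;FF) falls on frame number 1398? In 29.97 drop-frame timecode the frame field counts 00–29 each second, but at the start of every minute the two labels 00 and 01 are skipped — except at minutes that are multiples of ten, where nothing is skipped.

Each 10-minute DF block holds 10 × 60 × 30 − 9 × 2 = 17982 frames. 1398 ÷ 17982 → 0 full blocks, remainder 1398.
Within the partial block the first minute is 1800 frames and each further minute 1798, so 0 further minute boundaries passed. Total skipped labels = 18 × 0 + 2 × 0 = 0.
Non-drop label index = 1398 + 0 = 1398; at 30 labels/s that is 00:00:46:18, i.e. DF 00:00:46;18.

00:00:46;18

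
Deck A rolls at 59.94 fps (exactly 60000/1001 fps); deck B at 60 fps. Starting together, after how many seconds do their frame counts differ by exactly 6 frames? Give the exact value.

The gap grows by |60 − 60000/1001| = 60/1001 frames per second.
Time for a 6-frame gap: 6 ÷ (60/1001) = 100.1 s.

100.1 seconds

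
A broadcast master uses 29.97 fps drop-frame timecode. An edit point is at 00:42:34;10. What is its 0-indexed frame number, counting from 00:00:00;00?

As if non-drop at 30 labels/s: (0 × 3600 + 42 × 60 + 34) × 30 + 10 = 76630.
Minute boundaries passed: 42; those not divisible by 10: 42 − 4 = 38; dropped labels = 2 × 38 = 76.
Actual frame index = 76630 − 76 = 76554.

76554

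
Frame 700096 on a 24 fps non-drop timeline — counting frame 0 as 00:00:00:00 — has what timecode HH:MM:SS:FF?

08:06:10:16

700096 ÷ 24 = 29170 full seconds, remainder 16 frames.
29170 s = 8 h 6 min 10 s.
Timecode: 08:06:10:16.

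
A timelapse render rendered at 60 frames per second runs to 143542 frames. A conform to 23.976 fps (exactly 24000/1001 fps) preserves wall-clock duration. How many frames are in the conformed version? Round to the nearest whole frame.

57359 frames

Frames at target rate = 143542 × (24000/1001) / (60) = 8202400/143 ≈ 57359.441.
Nearest whole frame: 57359.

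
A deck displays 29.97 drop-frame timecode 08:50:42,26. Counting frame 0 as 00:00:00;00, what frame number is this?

As if non-drop at 30 labels/s: (8 × 3600 + 50 × 60 + 42) × 30 + 26 = 955286.
Minute boundaries passed: 530; those not divisible by 10: 530 − 53 = 477; dropped labels = 2 × 477 = 954.
Actual frame index = 955286 − 954 = 954332.

954332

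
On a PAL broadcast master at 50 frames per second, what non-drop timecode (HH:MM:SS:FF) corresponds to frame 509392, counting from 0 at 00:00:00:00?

02:49:47:42

509392 ÷ 50 = 10187 full seconds, remainder 42 frames.
10187 s = 2 h 49 min 47 s.
Timecode: 02:49:47:42.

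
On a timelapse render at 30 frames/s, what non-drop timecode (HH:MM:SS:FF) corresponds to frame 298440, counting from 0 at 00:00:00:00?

298440 ÷ 30 = 9948 full seconds, remainder 0 frames.
9948 s = 2 h 45 min 48 s.
Timecode: 02:45:48:00.

02:45:48:00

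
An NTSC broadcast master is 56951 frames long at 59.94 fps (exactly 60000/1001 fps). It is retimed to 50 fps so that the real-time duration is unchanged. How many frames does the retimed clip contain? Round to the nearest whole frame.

Frames at target rate = 56951 × (50) / (60000/1001) = 57007951/1200 ≈ 47506.626.
Nearest whole frame: 47507.

47507 frames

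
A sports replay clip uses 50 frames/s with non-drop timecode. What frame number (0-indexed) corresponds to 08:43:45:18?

frame 1571268

Total seconds to the label: (8 × 3600 + 43 × 60 + 45) = 31425.
Frame index = 31425 × 50 + 18 = 1571268.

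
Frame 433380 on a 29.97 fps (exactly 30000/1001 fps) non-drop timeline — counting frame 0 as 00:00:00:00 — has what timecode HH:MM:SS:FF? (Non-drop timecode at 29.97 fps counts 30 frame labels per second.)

433380 ÷ 30 = 14446 full seconds, remainder 0 frames.
14446 s = 4 h 0 min 46 s.
Timecode: 04:00:46:00.

04:00:46:00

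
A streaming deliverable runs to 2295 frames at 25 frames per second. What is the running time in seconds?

91.8 seconds

Running time = 2295 / (25) = 91.8 s.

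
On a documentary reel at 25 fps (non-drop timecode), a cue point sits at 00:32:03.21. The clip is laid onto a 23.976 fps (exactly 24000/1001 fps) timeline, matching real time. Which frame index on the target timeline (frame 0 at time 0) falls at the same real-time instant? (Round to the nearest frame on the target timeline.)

Source frame index: (0×3600 + 32×60 + 3) × 25 + 21 = 48096.
Real time: 48096 / (25) = 48096/25 s.
Target frame: (48096/25) × (24000/1001) = 46172160/1001 ≈ 46126.034 → 46126.

frame 46126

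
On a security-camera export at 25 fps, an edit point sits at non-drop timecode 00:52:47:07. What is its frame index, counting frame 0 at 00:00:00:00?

79182

Total seconds to the label: (0 × 3600 + 52 × 60 + 47) = 3167.
Frame index = 3167 × 25 + 7 = 79182.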